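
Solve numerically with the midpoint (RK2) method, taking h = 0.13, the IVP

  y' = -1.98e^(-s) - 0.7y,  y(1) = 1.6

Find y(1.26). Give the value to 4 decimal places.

Midpoint: k1 = f(s_n, y_n); k2 = f(s_n + h/2, y_n + (h/2)·k1); y_{n+1} = y_n + h·k2.
s=1.000000, y=1.600000:
  k1 = f(1.000000, 1.600000) = -1.848401
  k2 = f(1.065000, 1.479854) = -1.718459
  y ← 1.600000 + 0.13·(-1.718459) = 1.376600
s=1.130000, y=1.376600:
  k1 = f(1.130000, 1.376600) = -1.603226
  k2 = f(1.195000, 1.272391) = -1.490027
  y ← 1.376600 + 0.13·(-1.490027) = 1.182897
y(1.26) ≈ 1.1829

1.1829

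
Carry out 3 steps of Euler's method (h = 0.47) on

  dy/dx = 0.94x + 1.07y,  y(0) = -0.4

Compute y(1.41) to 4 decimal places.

-0.6305

Euler: y_{n+1} = y_n + h·f(x_n, y_n).
x=0.000000, y=-0.400000: f=-0.428000 → y ← -0.400000 + 0.47·(-0.428000) = -0.601160
x=0.470000, y=-0.601160: f=-0.201441 → y ← -0.601160 + 0.47·(-0.201441) = -0.695837
x=0.940000, y=-0.695837: f=0.139054 → y ← -0.695837 + 0.47·0.139054 = -0.630482
y(1.41) ≈ -0.6305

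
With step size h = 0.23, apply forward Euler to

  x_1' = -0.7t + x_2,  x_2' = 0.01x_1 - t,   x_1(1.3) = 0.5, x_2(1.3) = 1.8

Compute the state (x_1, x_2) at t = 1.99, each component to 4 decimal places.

0.7854, 0.7489

Euler on (x_1,x_2): x_1_{n+1} = x_1_n + h·x_1', x_2_{n+1} = x_2_n + h·x_2'.
1.300000: (0.500000, 1.800000); f=(0.890000, -1.295000) → (0.704700, 1.502150)
1.530000: (0.704700, 1.502150); f=(0.431150, -1.522953) → (0.803865, 1.151871)
1.760000: (0.803865, 1.151871); f=(-0.080129, -1.751961) → (0.785435, 0.748920)
(x_1(1.99), x_2(1.99)) ≈ (0.7854, 0.7489)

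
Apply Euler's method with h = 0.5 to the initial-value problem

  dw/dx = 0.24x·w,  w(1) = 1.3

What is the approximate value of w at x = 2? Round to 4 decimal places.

Euler: w_{n+1} = w_n + h·f(x_n, w_n).
x=1.000000, w=1.300000: f=0.312000 → w ← 1.300000 + 0.5·0.312000 = 1.456000
x=1.500000, w=1.456000: f=0.524160 → w ← 1.456000 + 0.5·0.524160 = 1.718080
w(2) ≈ 1.7181

1.7181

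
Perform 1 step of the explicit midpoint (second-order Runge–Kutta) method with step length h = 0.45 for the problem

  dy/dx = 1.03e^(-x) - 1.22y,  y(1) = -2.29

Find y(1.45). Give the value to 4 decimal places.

Midpoint: k1 = f(x_n, y_n); k2 = f(x_n + h/2, y_n + (h/2)·k1); y_{n+1} = y_n + h·k2.
x=1.000000, y=-2.290000:
  k1 = f(1.000000, -2.290000) = 3.172716
  k2 = f(1.225000, -1.576139) = 2.225460
  y ← -2.290000 + 0.45·2.225460 = -1.288543
y(1.45) ≈ -1.2885

-1.2885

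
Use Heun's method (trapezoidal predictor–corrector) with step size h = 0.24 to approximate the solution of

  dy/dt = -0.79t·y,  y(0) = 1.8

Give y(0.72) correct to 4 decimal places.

Heun: k1 = f(t_n, y_n); k2 = f(t_n + h, y_n + h·k1); y_{n+1} = y_n + (h/2)·(k1 + k2).
t=0.000000, y=1.800000:
  k1 = f(0.000000, 1.800000) = 0.000000
  k2 = f(0.240000, 1.800000) = -0.341280
  y ← 1.800000 + (0.24/2)·(0.000000 + (-0.341280)) = 1.759046
t=0.240000, y=1.759046:
  k1 = f(0.240000, 1.759046) = -0.333515
  k2 = f(0.480000, 1.679003) = -0.636678
  y ← 1.759046 + (0.24/2)·(-0.333515 + (-0.636678)) = 1.642623
t=0.480000, y=1.642623:
  k1 = f(0.480000, 1.642623) = -0.622883
  k2 = f(0.720000, 1.493131) = -0.849293
  y ← 1.642623 + (0.24/2)·(-0.622883 + (-0.849293)) = 1.465962
y(0.72) ≈ 1.4660

1.4660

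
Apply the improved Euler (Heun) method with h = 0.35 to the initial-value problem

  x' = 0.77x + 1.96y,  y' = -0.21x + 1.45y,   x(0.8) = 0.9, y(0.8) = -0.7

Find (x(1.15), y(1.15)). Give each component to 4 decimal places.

0.4858, -1.2196

Heun on (x,y): k1 = f(t_n, state_n); k2 = f(t_n + h, state_n + h·k1); state_{n+1} = state_n + (h/2)·(k1 + k2).
0.800000: (0.900000, -0.700000)
  k1 = (-0.679000, -1.204000)
  predictor → (0.662350, -1.121400)
  k2 = (-1.687934, -1.765123)
  → (0.485786, -1.219597)
(x(1.15), y(1.15)) ≈ (0.4858, -1.2196)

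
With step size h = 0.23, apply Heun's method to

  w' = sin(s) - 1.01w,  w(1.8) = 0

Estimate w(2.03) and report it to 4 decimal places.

Heun: k1 = f(s_n, w_n); k2 = f(s_n + h, w_n + h·k1); w_{n+1} = w_n + (h/2)·(k1 + k2).
s=1.800000, w=0.000000:
  k1 = f(1.800000, 0.000000) = 0.973848
  k2 = f(2.030000, 0.223985) = 0.670181
  w ← 0.000000 + (0.23/2)·(0.973848 + 0.670181) = 0.189063
w(2.03) ≈ 0.1891

0.1891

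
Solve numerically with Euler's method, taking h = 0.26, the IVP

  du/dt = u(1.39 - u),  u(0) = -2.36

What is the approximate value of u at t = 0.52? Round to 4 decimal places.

-11.9940

Euler: u_{n+1} = u_n + h·f(t_n, u_n).
t=0.000000, u=-2.360000: f=-8.850000 → u ← -2.360000 + 0.26·(-8.850000) = -4.661000
t=0.260000, u=-4.661000: f=-28.203711 → u ← -4.661000 + 0.26·(-28.203711) = -11.993965
u(0.52) ≈ -11.9940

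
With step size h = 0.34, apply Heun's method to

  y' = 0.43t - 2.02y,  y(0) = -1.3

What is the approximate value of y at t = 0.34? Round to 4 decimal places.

-0.6889

Heun: k1 = f(t_n, y_n); k2 = f(t_n + h, y_n + h·k1); y_{n+1} = y_n + (h/2)·(k1 + k2).
t=0.000000, y=-1.300000:
  k1 = f(0.000000, -1.300000) = 2.626000
  k2 = f(0.340000, -0.407160) = 0.968663
  y ← -1.300000 + (0.34/2)·(2.626000 + 0.968663) = -0.688907
y(0.34) ≈ -0.6889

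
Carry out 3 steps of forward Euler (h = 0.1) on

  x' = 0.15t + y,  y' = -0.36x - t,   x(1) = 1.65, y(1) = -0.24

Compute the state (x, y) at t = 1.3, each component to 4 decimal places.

1.5787, -0.7467

Euler on (x,y): x_{n+1} = x_n + h·x', y_{n+1} = y_n + h·y'.
1.000000: (1.650000, -0.240000); f=(-0.090000, -1.594000) → (1.641000, -0.399400)
1.100000: (1.641000, -0.399400); f=(-0.234400, -1.690760) → (1.617560, -0.568476)
1.200000: (1.617560, -0.568476); f=(-0.388476, -1.782322) → (1.578712, -0.746708)
(x(1.3), y(1.3)) ≈ (1.5787, -0.7467)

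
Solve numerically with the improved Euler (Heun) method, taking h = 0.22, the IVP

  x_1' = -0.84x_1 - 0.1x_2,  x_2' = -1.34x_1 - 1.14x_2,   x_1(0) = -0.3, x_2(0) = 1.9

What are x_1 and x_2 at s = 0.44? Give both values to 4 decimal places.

-0.2636, 1.2871

Heun on (x_1,x_2): k1 = f(s_n, state_n); k2 = f(s_n + h, state_n + h·k1); state_{n+1} = state_n + (h/2)·(k1 + k2).
0.000000: (-0.300000, 1.900000)
  k1 = (0.062000, -1.764000)
  predictor → (-0.286360, 1.511920)
  k2 = (0.089350, -1.339866)
  → (-0.283351, 1.558575)
0.220000: (-0.283351, 1.558575)
  k1 = (0.082158, -1.397084)
  predictor → (-0.265277, 1.251216)
  k2 = (0.097711, -1.070916)
  → (-0.263566, 1.287095)
(x_1(0.44), x_2(0.44)) ≈ (-0.2636, 1.2871)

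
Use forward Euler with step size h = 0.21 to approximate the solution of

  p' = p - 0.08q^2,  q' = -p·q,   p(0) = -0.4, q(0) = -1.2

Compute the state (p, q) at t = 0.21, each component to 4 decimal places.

-0.5082, -1.3008

Euler on (p,q): p_{n+1} = p_n + h·p', q_{n+1} = q_n + h·q'.
0.000000: (-0.400000, -1.200000); f=(-0.515200, -0.480000) → (-0.508192, -1.300800)
(p(0.21), q(0.21)) ≈ (-0.5082, -1.3008)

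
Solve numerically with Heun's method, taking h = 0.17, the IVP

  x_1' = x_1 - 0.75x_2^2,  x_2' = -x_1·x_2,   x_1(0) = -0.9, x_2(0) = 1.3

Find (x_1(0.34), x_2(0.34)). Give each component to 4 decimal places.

Heun on (x_1,x_2): k1 = f(t_n, state_n); k2 = f(t_n + h, state_n + h·k1); state_{n+1} = state_n + (h/2)·(k1 + k2).
0.000000: (-0.900000, 1.300000)
  k1 = (-2.167500, 1.170000)
  predictor → (-1.268475, 1.498900)
  k2 = (-2.953501, 1.901317)
  → (-1.335285, 1.561062)
0.170000: (-1.335285, 1.561062)
  k1 = (-3.162971, 2.084463)
  predictor → (-1.872990, 1.915421)
  k2 = (-4.624617, 3.587564)
  → (-1.997230, 2.043184)
(x_1(0.34), x_2(0.34)) ≈ (-1.9972, 2.0432)

-1.9972, 2.0432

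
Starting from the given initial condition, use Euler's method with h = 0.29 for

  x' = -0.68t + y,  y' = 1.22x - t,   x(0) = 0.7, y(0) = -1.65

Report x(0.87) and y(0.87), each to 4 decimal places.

-0.7651, -1.6620

Euler on (x,y): x_{n+1} = x_n + h·x', y_{n+1} = y_n + h·y'.
0.000000: (0.700000, -1.650000); f=(-1.650000, 0.854000) → (0.221500, -1.402340)
0.290000: (0.221500, -1.402340); f=(-1.599540, -0.019770) → (-0.242367, -1.408073)
0.580000: (-0.242367, -1.408073); f=(-1.802473, -0.875687) → (-0.765084, -1.662023)
(x(0.87), y(0.87)) ≈ (-0.7651, -1.6620)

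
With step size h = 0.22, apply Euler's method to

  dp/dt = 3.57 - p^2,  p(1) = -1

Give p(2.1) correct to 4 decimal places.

Euler: p_{n+1} = p_n + h·f(t_n, p_n).
t=1.000000, p=-1.000000: f=2.570000 → p ← -1.000000 + 0.22·2.570000 = -0.434600
t=1.220000, p=-0.434600: f=3.381123 → p ← -0.434600 + 0.22·3.381123 = 0.309247
t=1.440000, p=0.309247: f=3.474366 → p ← 0.309247 + 0.22·3.474366 = 1.073608
t=1.660000, p=1.073608: f=2.417367 → p ← 1.073608 + 0.22·2.417367 = 1.605428
t=1.880000, p=1.605428: f=0.992600 → p ← 1.605428 + 0.22·0.992600 = 1.823800
p(2.1) ≈ 1.8238

1.8238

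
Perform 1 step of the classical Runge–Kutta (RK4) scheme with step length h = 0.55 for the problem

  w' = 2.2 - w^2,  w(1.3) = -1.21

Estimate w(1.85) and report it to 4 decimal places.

-0.4806

RK4: k1 = f(t_n, w_n); k2 = f(t_n + h/2, w_n + (h/2)·k1); k3 = f(t_n + h/2, w_n + (h/2)·k2); k4 = f(t_n + h, w_n + h·k3); w_{n+1} = w_n + (h/6)·(k1 + 2k2 + 2k3 + k4).
t=1.300000, w=-1.210000:
  k1 = f(1.300000, -1.210000) = 0.735900
  k2 = f(1.575000, -1.007627) = 1.184687
  k3 = f(1.575000, -0.884211) = 1.418171
  k4 = f(1.850000, -0.430006) = 2.015095
  w ← -1.210000 + (0.55/6)·(k1 + 2k2 + 2k3 + k4) = -0.480635
w(1.85) ≈ -0.4806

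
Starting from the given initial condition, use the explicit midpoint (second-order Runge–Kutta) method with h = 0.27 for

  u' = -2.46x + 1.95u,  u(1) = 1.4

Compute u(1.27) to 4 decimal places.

1.4024

Midpoint: k1 = f(x_n, u_n); k2 = f(x_n + h/2, u_n + (h/2)·k1); u_{n+1} = u_n + h·k2.
x=1.000000, u=1.400000:
  k1 = f(1.000000, 1.400000) = 0.270000
  k2 = f(1.135000, 1.436450) = 0.008977
  u ← 1.400000 + 0.27·0.008977 = 1.402424
u(1.27) ≈ 1.4024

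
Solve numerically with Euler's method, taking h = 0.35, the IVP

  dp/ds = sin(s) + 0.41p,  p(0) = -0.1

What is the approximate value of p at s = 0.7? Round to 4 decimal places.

-0.0107

Euler: p_{n+1} = p_n + h·f(s_n, p_n).
s=0.000000, p=-0.100000: f=-0.041000 → p ← -0.100000 + 0.35·(-0.041000) = -0.114350
s=0.350000, p=-0.114350: f=0.296014 → p ← -0.114350 + 0.35·0.296014 = -0.010745
p(0.7) ≈ -0.0107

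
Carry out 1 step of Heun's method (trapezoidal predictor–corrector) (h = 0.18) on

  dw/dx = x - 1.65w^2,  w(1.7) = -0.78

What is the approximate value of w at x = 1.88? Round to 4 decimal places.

-0.6118

Heun: k1 = f(x_n, w_n); k2 = f(x_n + h, w_n + h·k1); w_{n+1} = w_n + (h/2)·(k1 + k2).
x=1.700000, w=-0.780000:
  k1 = f(1.700000, -0.780000) = 0.696140
  k2 = f(1.880000, -0.654695) = 1.172768
  w ← -0.780000 + (0.18/2)·(0.696140 + 1.172768) = -0.611798
w(1.88) ≈ -0.6118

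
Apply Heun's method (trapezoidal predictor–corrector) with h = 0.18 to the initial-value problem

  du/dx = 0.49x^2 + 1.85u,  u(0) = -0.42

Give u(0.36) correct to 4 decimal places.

-0.8001

Heun: k1 = f(x_n, u_n); k2 = f(x_n + h, u_n + h·k1); u_{n+1} = u_n + (h/2)·(k1 + k2).
x=0.000000, u=-0.420000:
  k1 = f(0.000000, -0.420000) = -0.777000
  k2 = f(0.180000, -0.559860) = -1.019865
  u ← -0.420000 + (0.18/2)·(-0.777000 + (-1.019865)) = -0.581718
x=0.180000, u=-0.581718:
  k1 = f(0.180000, -0.581718) = -1.060302
  k2 = f(0.360000, -0.772572) = -1.365755
  u ← -0.581718 + (0.18/2)·(-1.060302 + (-1.365755)) = -0.800063
u(0.36) ≈ -0.8001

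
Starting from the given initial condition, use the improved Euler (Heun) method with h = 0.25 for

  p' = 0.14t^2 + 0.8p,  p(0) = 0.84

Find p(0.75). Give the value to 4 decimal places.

1.5490

Heun: k1 = f(t_n, p_n); k2 = f(t_n + h, p_n + h·k1); p_{n+1} = p_n + (h/2)·(k1 + k2).
t=0.000000, p=0.840000:
  k1 = f(0.000000, 0.840000) = 0.672000
  k2 = f(0.250000, 1.008000) = 0.815150
  p ← 0.840000 + (0.25/2)·(0.672000 + 0.815150) = 1.025894
t=0.250000, p=1.025894:
  k1 = f(0.250000, 1.025894) = 0.829465
  k2 = f(0.500000, 1.233260) = 1.021608
  p ← 1.025894 + (0.25/2)·(0.829465 + 1.021608) = 1.257278
t=0.500000, p=1.257278:
  k1 = f(0.500000, 1.257278) = 1.040822
  k2 = f(0.750000, 1.517483) = 1.292737
  p ← 1.257278 + (0.25/2)·(1.040822 + 1.292737) = 1.548973
p(0.75) ≈ 1.5490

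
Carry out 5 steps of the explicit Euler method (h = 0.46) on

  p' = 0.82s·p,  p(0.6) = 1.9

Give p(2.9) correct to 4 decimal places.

Euler: p_{n+1} = p_n + h·f(s_n, p_n).
s=0.600000, p=1.900000: f=0.934800 → p ← 1.900000 + 0.46·0.934800 = 2.330008
s=1.060000, p=2.330008: f=2.025243 → p ← 2.330008 + 0.46·2.025243 = 3.261620
s=1.520000, p=3.261620: f=4.065283 → p ← 3.261620 + 0.46·4.065283 = 5.131650
s=1.980000, p=5.131650: f=8.331747 → p ← 5.131650 + 0.46·8.331747 = 8.964253
s=2.440000, p=8.964253: f=17.935678 → p ← 8.964253 + 0.46·17.935678 = 17.214665
p(2.9) ≈ 17.2147

17.2147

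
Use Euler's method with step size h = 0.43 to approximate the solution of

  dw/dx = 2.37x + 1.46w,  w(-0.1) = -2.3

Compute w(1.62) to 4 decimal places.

Euler: w_{n+1} = w_n + h·f(x_n, w_n).
x=-0.100000, w=-2.300000: f=-3.595000 → w ← -2.300000 + 0.43·(-3.595000) = -3.845850
x=0.330000, w=-3.845850: f=-4.832841 → w ← -3.845850 + 0.43·(-4.832841) = -5.923972
x=0.760000, w=-5.923972: f=-6.847799 → w ← -5.923972 + 0.43·(-6.847799) = -8.868525
x=1.190000, w=-8.868525: f=-10.127747 → w ← -8.868525 + 0.43·(-10.127747) = -13.223456
w(1.62) ≈ -13.2235

-13.2235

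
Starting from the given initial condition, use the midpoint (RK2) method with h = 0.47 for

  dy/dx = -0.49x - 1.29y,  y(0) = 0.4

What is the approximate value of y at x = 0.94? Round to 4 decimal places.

Midpoint: k1 = f(x_n, y_n); k2 = f(x_n + h/2, y_n + (h/2)·k1); y_{n+1} = y_n + h·k2.
x=0.000000, y=0.400000:
  k1 = f(0.000000, 0.400000) = -0.516000
  k2 = f(0.235000, 0.278740) = -0.474725
  y ← 0.400000 + 0.47·(-0.474725) = 0.176879
x=0.470000, y=0.176879:
  k1 = f(0.470000, 0.176879) = -0.458474
  k2 = f(0.705000, 0.069138) = -0.434638
  y ← 0.176879 + 0.47·(-0.434638) = -0.027400
y(0.94) ≈ -0.0274

-0.0274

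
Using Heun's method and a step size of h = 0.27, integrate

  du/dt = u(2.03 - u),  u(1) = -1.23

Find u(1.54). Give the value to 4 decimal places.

-14.9107

Heun: k1 = f(t_n, u_n); k2 = f(t_n + h, u_n + h·k1); u_{n+1} = u_n + (h/2)·(k1 + k2).
t=1.000000, u=-1.230000:
  k1 = f(1.000000, -1.230000) = -4.009800
  k2 = f(1.270000, -2.312646) = -10.043003
  u ← -1.230000 + (0.27/2)·(-4.009800 + (-10.043003)) = -3.127128
t=1.270000, u=-3.127128:
  k1 = f(1.270000, -3.127128) = -16.127003
  k2 = f(1.540000, -7.481419) = -71.158912
  u ← -3.127128 + (0.27/2)·(-16.127003 + (-71.158912)) = -14.910727
u(1.54) ≈ -14.9107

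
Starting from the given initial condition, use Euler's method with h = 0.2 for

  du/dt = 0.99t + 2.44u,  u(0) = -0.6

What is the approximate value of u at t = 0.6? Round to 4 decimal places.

Euler: u_{n+1} = u_n + h·f(t_n, u_n).
t=0.000000, u=-0.600000: f=-1.464000 → u ← -0.600000 + 0.2·(-1.464000) = -0.892800
t=0.200000, u=-0.892800: f=-1.980432 → u ← -0.892800 + 0.2·(-1.980432) = -1.288886
t=0.400000, u=-1.288886: f=-2.748883 → u ← -1.288886 + 0.2·(-2.748883) = -1.838663
u(0.6) ≈ -1.8387

-1.8387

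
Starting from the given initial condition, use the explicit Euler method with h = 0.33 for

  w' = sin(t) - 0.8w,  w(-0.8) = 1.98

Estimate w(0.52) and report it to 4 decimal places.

0.4341

Euler: w_{n+1} = w_n + h·f(t_n, w_n).
t=-0.800000, w=1.980000: f=-2.301356 → w ← 1.980000 + 0.33·(-2.301356) = 1.220552
t=-0.470000, w=1.220552: f=-1.429328 → w ← 1.220552 + 0.33·(-1.429328) = 0.748874
t=-0.140000, w=0.748874: f=-0.738642 → w ← 0.748874 + 0.33·(-0.738642) = 0.505122
t=0.190000, w=0.505122: f=-0.215239 → w ← 0.505122 + 0.33·(-0.215239) = 0.434093
w(0.52) ≈ 0.4341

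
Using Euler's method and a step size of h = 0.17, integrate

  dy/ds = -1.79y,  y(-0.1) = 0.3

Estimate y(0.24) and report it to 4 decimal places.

Euler: y_{n+1} = y_n + h·f(s_n, y_n).
s=-0.100000, y=0.300000: f=-0.537000 → y ← 0.300000 + 0.17·(-0.537000) = 0.208710
s=0.070000, y=0.208710: f=-0.373591 → y ← 0.208710 + 0.17·(-0.373591) = 0.145200
y(0.24) ≈ 0.1452

0.1452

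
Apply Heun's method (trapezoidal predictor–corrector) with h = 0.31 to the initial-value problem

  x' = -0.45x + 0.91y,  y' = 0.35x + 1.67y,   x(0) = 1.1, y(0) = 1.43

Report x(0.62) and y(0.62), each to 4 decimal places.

Heun on (x,y): k1 = f(t_n, state_n); k2 = f(t_n + h, state_n + h·k1); state_{n+1} = state_n + (h/2)·(k1 + k2).
0.000000: (1.100000, 1.430000)
  k1 = (0.806300, 2.773100)
  predictor → (1.349953, 2.289661)
  k2 = (1.476113, 4.296217)
  → (1.453774, 2.525744)
0.310000: (1.453774, 2.525744)
  k1 = (1.644229, 4.726814)
  predictor → (1.963485, 3.991056)
  k2 = (2.748293, 7.352284)
  → (2.134615, 4.398004)
(x(0.62), y(0.62)) ≈ (2.1346, 4.3980)

2.1346, 4.3980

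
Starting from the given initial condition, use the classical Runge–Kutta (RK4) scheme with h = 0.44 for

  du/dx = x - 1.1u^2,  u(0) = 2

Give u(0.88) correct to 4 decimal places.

0.9090

RK4: k1 = f(x_n, u_n); k2 = f(x_n + h/2, u_n + (h/2)·k1); k3 = f(x_n + h/2, u_n + (h/2)·k2); k4 = f(x_n + h, u_n + h·k3); u_{n+1} = u_n + (h/6)·(k1 + 2k2 + 2k3 + k4).
x=0.000000, u=2.000000:
  k1 = f(0.000000, 2.000000) = -4.400000
  k2 = f(0.220000, 1.032000) = -0.951526
  k3 = f(0.220000, 1.790664) = -3.307126
  k4 = f(0.440000, 0.544865) = 0.113435
  u ← 2.000000 + (0.44/6)·(k1 + 2k2 + 2k3 + k4) = 1.061050
x=0.440000, u=1.061050:
  k1 = f(0.440000, 1.061050) = -0.798409
  k2 = f(0.660000, 0.885400) = -0.202326
  k3 = f(0.660000, 1.016538) = -0.476684
  k4 = f(0.880000, 0.851308) = 0.082801
  u ← 1.061050 + (0.44/6)·(k1 + 2k2 + 2k3 + k4) = 0.908984
u(0.88) ≈ 0.9090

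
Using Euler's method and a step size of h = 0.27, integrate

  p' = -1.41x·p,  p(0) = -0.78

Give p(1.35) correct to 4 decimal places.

Euler: p_{n+1} = p_n + h·f(x_n, p_n).
x=0.000000, p=-0.780000: f=0.000000 → p ← -0.780000 + 0.27·0.000000 = -0.780000
x=0.270000, p=-0.780000: f=0.296946 → p ← -0.780000 + 0.27·0.296946 = -0.699825
x=0.540000, p=-0.699825: f=0.532846 → p ← -0.699825 + 0.27·0.532846 = -0.555956
x=0.810000, p=-0.555956: f=0.634957 → p ← -0.555956 + 0.27·0.634957 = -0.384518
x=1.080000, p=-0.384518: f=0.585543 → p ← -0.384518 + 0.27·0.585543 = -0.226421
p(1.35) ≈ -0.2264

-0.2264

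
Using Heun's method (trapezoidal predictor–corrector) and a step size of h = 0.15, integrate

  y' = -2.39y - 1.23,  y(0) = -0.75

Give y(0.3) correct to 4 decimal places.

-0.6319

Heun: k1 = f(s_n, y_n); k2 = f(s_n + h, y_n + h·k1); y_{n+1} = y_n + (h/2)·(k1 + k2).
s=0.000000, y=-0.750000:
  k1 = f(0.000000, -0.750000) = 0.562500
  k2 = f(0.150000, -0.665625) = 0.360844
  y ← -0.750000 + (0.15/2)·(0.562500 + 0.360844) = -0.680749
s=0.150000, y=-0.680749:
  k1 = f(0.150000, -0.680749) = 0.396991
  k2 = f(0.300000, -0.621201) = 0.254669
  y ← -0.680749 + (0.15/2)·(0.396991 + 0.254669) = -0.631875
y(0.3) ≈ -0.6319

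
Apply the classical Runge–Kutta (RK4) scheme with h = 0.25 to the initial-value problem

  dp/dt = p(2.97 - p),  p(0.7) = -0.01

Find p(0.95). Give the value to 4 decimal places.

-0.0211

RK4: k1 = f(t_n, p_n); k2 = f(t_n + h/2, p_n + (h/2)·k1); k3 = f(t_n + h/2, p_n + (h/2)·k2); k4 = f(t_n + h, p_n + h·k3); p_{n+1} = p_n + (h/6)·(k1 + 2k2 + 2k3 + k4).
t=0.700000, p=-0.010000:
  k1 = f(0.700000, -0.010000) = -0.029800
  k2 = f(0.825000, -0.013725) = -0.040952
  k3 = f(0.825000, -0.015119) = -0.045132
  k4 = f(0.950000, -0.021283) = -0.063663
  p ← -0.010000 + (0.25/6)·(k1 + 2k2 + 2k3 + k4) = -0.021068
p(0.95) ≈ -0.0211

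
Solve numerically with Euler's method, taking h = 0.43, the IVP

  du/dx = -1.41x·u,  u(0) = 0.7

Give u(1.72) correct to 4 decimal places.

Euler: u_{n+1} = u_n + h·f(x_n, u_n).
x=0.000000, u=0.700000: f=0.000000 → u ← 0.700000 + 0.43·0.000000 = 0.700000
x=0.430000, u=0.700000: f=-0.424410 → u ← 0.700000 + 0.43·(-0.424410) = 0.517504
x=0.860000, u=0.517504: f=-0.627525 → u ← 0.517504 + 0.43·(-0.627525) = 0.247668
x=1.290000, u=0.247668: f=-0.450483 → u ← 0.247668 + 0.43·(-0.450483) = 0.053960
u(1.72) ≈ 0.0540

0.0540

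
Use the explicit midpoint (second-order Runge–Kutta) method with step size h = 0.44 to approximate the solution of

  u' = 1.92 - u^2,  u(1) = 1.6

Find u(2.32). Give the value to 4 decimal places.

1.4218

Midpoint: k1 = f(s_n, u_n); k2 = f(s_n + h/2, u_n + (h/2)·k1); u_{n+1} = u_n + h·k2.
s=1.000000, u=1.600000:
  k1 = f(1.000000, 1.600000) = -0.640000
  k2 = f(1.220000, 1.459200) = -0.209265
  u ← 1.600000 + 0.44·(-0.209265) = 1.507924
s=1.440000, u=1.507924:
  k1 = f(1.440000, 1.507924) = -0.353833
  k2 = f(1.660000, 1.430080) = -0.125129
  u ← 1.507924 + 0.44·(-0.125129) = 1.452867
s=1.880000, u=1.452867:
  k1 = f(1.880000, 1.452867) = -0.190821
  k2 = f(2.100000, 1.410886) = -0.070599
  u ← 1.452867 + 0.44·(-0.070599) = 1.421803
u(2.32) ≈ 1.4218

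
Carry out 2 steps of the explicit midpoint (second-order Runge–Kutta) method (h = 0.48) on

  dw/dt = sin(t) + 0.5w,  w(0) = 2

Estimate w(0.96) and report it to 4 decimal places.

Midpoint: k1 = f(t_n, w_n); k2 = f(t_n + h/2, w_n + (h/2)·k1); w_{n+1} = w_n + h·k2.
t=0.000000, w=2.000000:
  k1 = f(0.000000, 2.000000) = 1.000000
  k2 = f(0.240000, 2.240000) = 1.357703
  w ← 2.000000 + 0.48·1.357703 = 2.651697
t=0.480000, w=2.651697:
  k1 = f(0.480000, 2.651697) = 1.787628
  k2 = f(0.720000, 3.080728) = 2.199749
  w ← 2.651697 + 0.48·2.199749 = 3.707577
w(0.96) ≈ 3.7076

3.7076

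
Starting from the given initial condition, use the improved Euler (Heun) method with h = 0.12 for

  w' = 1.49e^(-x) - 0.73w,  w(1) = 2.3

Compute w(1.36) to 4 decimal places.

1.9134

Heun: k1 = f(x_n, w_n); k2 = f(x_n + h, w_n + h·k1); w_{n+1} = w_n + (h/2)·(k1 + k2).
x=1.000000, w=2.300000:
  k1 = f(1.000000, 2.300000) = -1.130860
  k2 = f(1.120000, 2.164297) = -1.093780
  w ← 2.300000 + (0.12/2)·(-1.130860 + (-1.093780)) = 2.166522
x=1.120000, w=2.166522:
  k1 = f(1.120000, 2.166522) = -1.095404
  k2 = f(1.240000, 2.035073) = -1.054421
  w ← 2.166522 + (0.12/2)·(-1.095404 + (-1.054421)) = 2.037532
x=1.240000, w=2.037532:
  k1 = f(1.240000, 2.037532) = -1.056216
  k2 = f(1.360000, 1.910786) = -1.012449
  w ← 2.037532 + (0.12/2)·(-1.056216 + (-1.012449)) = 1.913412
w(1.36) ≈ 1.9134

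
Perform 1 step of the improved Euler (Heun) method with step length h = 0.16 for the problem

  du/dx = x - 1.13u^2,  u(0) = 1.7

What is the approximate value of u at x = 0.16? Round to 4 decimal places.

Heun: k1 = f(x_n, u_n); k2 = f(x_n + h, u_n + h·k1); u_{n+1} = u_n + (h/2)·(k1 + k2).
x=0.000000, u=1.700000:
  k1 = f(0.000000, 1.700000) = -3.265700
  k2 = f(0.160000, 1.177488) = -1.406720
  u ← 1.700000 + (0.16/2)·(-3.265700 + (-1.406720)) = 1.326206
u(0.16) ≈ 1.3262

1.3262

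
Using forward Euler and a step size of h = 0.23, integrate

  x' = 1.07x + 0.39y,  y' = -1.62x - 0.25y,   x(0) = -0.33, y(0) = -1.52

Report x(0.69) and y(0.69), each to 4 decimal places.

-1.0890, -0.6731

Euler on (x,y): x_{n+1} = x_n + h·x', y_{n+1} = y_n + h·y'.
0.000000: (-0.330000, -1.520000); f=(-0.945900, 0.914600) → (-0.547557, -1.309642)
0.230000: (-0.547557, -1.309642); f=(-1.096646, 1.214453) → (-0.799786, -1.030318)
0.460000: (-0.799786, -1.030318); f=(-1.257595, 1.553232) → (-1.089032, -0.673074)
(x(0.69), y(0.69)) ≈ (-1.0890, -0.6731)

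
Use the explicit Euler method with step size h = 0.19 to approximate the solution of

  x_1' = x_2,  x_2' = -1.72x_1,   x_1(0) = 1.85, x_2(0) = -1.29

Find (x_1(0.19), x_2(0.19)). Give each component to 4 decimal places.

1.6049, -1.8946

Euler on (x_1,x_2): x_1_{n+1} = x_1_n + h·x_1', x_2_{n+1} = x_2_n + h·x_2'.
0.000000: (1.850000, -1.290000); f=(-1.290000, -3.182000) → (1.604900, -1.894580)
(x_1(0.19), x_2(0.19)) ≈ (1.6049, -1.8946)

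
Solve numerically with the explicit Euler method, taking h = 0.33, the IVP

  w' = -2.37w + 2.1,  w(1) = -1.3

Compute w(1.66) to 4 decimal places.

0.7823

Euler: w_{n+1} = w_n + h·f(t_n, w_n).
t=1.000000, w=-1.300000: f=5.181000 → w ← -1.300000 + 0.33·5.181000 = 0.409730
t=1.330000, w=0.409730: f=1.128940 → w ← 0.409730 + 0.33·1.128940 = 0.782280
w(1.66) ≈ 0.7823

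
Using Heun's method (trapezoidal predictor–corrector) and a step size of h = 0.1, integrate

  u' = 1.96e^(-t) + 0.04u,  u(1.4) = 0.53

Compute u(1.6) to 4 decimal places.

Heun: k1 = f(t_n, u_n); k2 = f(t_n + h, u_n + h·k1); u_{n+1} = u_n + (h/2)·(k1 + k2).
t=1.400000, u=0.530000:
  k1 = f(1.400000, 0.530000) = 0.504530
  k2 = f(1.500000, 0.580453) = 0.460553
  u ← 0.530000 + (0.1/2)·(0.504530 + 0.460553) = 0.578254
t=1.500000, u=0.578254:
  k1 = f(1.500000, 0.578254) = 0.460465
  k2 = f(1.600000, 0.624301) = 0.420689
  u ← 0.578254 + (0.1/2)·(0.460465 + 0.420689) = 0.622312
u(1.6) ≈ 0.6223

0.6223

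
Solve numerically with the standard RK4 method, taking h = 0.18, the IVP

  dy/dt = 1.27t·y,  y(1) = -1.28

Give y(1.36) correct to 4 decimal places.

RK4: k1 = f(t_n, y_n); k2 = f(t_n + h/2, y_n + (h/2)·k1); k3 = f(t_n + h/2, y_n + (h/2)·k2); k4 = f(t_n + h, y_n + h·k3); y_{n+1} = y_n + (h/6)·(k1 + 2k2 + 2k3 + k4).
t=1.000000, y=-1.280000:
  k1 = f(1.000000, -1.280000) = -1.625600
  k2 = f(1.090000, -1.426304) = -1.974433
  k3 = f(1.090000, -1.457699) = -2.017893
  k4 = f(1.180000, -1.643221) = -2.462531
  y ← -1.280000 + (0.18/6)·(k1 + 2k2 + 2k3 + k4) = -1.642183
t=1.180000, y=-1.642183:
  k1 = f(1.180000, -1.642183) = -2.460976
  k2 = f(1.270000, -1.863671) = -3.005915
  k3 = f(1.270000, -1.912716) = -3.085019
  k4 = f(1.360000, -2.197487) = -3.795499
  y ← -1.642183 + (0.18/6)·(k1 + 2k2 + 2k3 + k4) = -2.195334
y(1.36) ≈ -2.1953

-2.1953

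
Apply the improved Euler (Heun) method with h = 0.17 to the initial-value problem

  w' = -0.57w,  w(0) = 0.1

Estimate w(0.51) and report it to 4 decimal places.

0.0748

Heun: k1 = f(s_n, w_n); k2 = f(s_n + h, w_n + h·k1); w_{n+1} = w_n + (h/2)·(k1 + k2).
s=0.000000, w=0.100000:
  k1 = f(0.000000, 0.100000) = -0.057000
  k2 = f(0.170000, 0.090310) = -0.051477
  w ← 0.100000 + (0.17/2)·(-0.057000 + (-0.051477)) = 0.090779
s=0.170000, w=0.090779:
  k1 = f(0.170000, 0.090779) = -0.051744
  k2 = f(0.340000, 0.081983) = -0.046730
  w ← 0.090779 + (0.17/2)·(-0.051744 + (-0.046730)) = 0.082409
s=0.340000, w=0.082409:
  k1 = f(0.340000, 0.082409) = -0.046973
  k2 = f(0.510000, 0.074424) = -0.042422
  w ← 0.082409 + (0.17/2)·(-0.046973 + (-0.042422)) = 0.074811
w(0.51) ≈ 0.0748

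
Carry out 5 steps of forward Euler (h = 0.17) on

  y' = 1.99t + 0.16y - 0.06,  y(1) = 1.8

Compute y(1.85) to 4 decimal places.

4.3817

Euler: y_{n+1} = y_n + h·f(t_n, y_n).
t=1.000000, y=1.800000: f=2.218000 → y ← 1.800000 + 0.17·2.218000 = 2.177060
t=1.170000, y=2.177060: f=2.616630 → y ← 2.177060 + 0.17·2.616630 = 2.621887
t=1.340000, y=2.621887: f=3.026102 → y ← 2.621887 + 0.17·3.026102 = 3.136324
t=1.510000, y=3.136324: f=3.446712 → y ← 3.136324 + 0.17·3.446712 = 3.722265
t=1.680000, y=3.722265: f=3.878762 → y ← 3.722265 + 0.17·3.878762 = 4.381655
y(1.85) ≈ 4.3817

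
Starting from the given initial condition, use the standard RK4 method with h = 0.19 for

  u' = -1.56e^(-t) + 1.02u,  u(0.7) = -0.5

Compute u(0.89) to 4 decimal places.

RK4: k1 = f(t_n, u_n); k2 = f(t_n + h/2, u_n + (h/2)·k1); k3 = f(t_n + h/2, u_n + (h/2)·k2); k4 = f(t_n + h, u_n + h·k3); u_{n+1} = u_n + (h/6)·(k1 + 2k2 + 2k3 + k4).
t=0.700000, u=-0.500000:
  k1 = f(0.700000, -0.500000) = -1.284673
  k2 = f(0.795000, -0.622044) = -1.338952
  k3 = f(0.795000, -0.627200) = -1.344211
  k4 = f(0.890000, -0.755400) = -1.411131
  u ← -0.500000 + (0.19/6)·(k1 + 2k2 + 2k3 + k4) = -0.755301
u(0.89) ≈ -0.7553

-0.7553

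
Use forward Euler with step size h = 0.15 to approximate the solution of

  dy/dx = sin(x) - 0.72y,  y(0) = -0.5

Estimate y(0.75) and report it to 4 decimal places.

Euler: y_{n+1} = y_n + h·f(x_n, y_n).
x=0.000000, y=-0.500000: f=0.360000 → y ← -0.500000 + 0.15·0.360000 = -0.446000
x=0.150000, y=-0.446000: f=0.470558 → y ← -0.446000 + 0.15·0.470558 = -0.375416
x=0.300000, y=-0.375416: f=0.565820 → y ← -0.375416 + 0.15·0.565820 = -0.290543
x=0.450000, y=-0.290543: f=0.644157 → y ← -0.290543 + 0.15·0.644157 = -0.193920
x=0.600000, y=-0.193920: f=0.704265 → y ← -0.193920 + 0.15·0.704265 = -0.088280
y(0.75) ≈ -0.0883

-0.0883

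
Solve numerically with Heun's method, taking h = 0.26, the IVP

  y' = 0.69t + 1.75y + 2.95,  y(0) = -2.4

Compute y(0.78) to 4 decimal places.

-4.0696

Heun: k1 = f(t_n, y_n); k2 = f(t_n + h, y_n + h·k1); y_{n+1} = y_n + (h/2)·(k1 + k2).
t=0.000000, y=-2.400000:
  k1 = f(0.000000, -2.400000) = -1.250000
  k2 = f(0.260000, -2.725000) = -1.639350
  y ← -2.400000 + (0.26/2)·(-1.250000 + (-1.639350)) = -2.775615
t=0.260000, y=-2.775615:
  k1 = f(0.260000, -2.775615) = -1.727927
  k2 = f(0.520000, -3.224877) = -2.334734
  y ← -2.775615 + (0.26/2)·(-1.727927 + (-2.334734)) = -3.303761
t=0.520000, y=-3.303761:
  k1 = f(0.520000, -3.303761) = -2.472783
  k2 = f(0.780000, -3.946685) = -3.418499
  y ← -3.303761 + (0.26/2)·(-2.472783 + (-3.418499)) = -4.069628
y(0.78) ≈ -4.0696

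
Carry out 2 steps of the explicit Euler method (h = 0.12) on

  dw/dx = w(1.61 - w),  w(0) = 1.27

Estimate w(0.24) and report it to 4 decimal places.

Euler: w_{n+1} = w_n + h·f(x_n, w_n).
x=0.000000, w=1.270000: f=0.431800 → w ← 1.270000 + 0.12·0.431800 = 1.321816
x=0.120000, w=1.321816: f=0.380926 → w ← 1.321816 + 0.12·0.380926 = 1.367527
w(0.24) ≈ 1.3675

1.3675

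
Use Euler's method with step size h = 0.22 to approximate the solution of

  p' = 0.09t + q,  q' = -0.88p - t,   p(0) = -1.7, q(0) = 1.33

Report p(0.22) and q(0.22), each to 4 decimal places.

Euler on (p,q): p_{n+1} = p_n + h·p', q_{n+1} = q_n + h·q'.
0.000000: (-1.700000, 1.330000); f=(1.330000, 1.496000) → (-1.407400, 1.659120)
(p(0.22), q(0.22)) ≈ (-1.4074, 1.6591)

-1.4074, 1.6591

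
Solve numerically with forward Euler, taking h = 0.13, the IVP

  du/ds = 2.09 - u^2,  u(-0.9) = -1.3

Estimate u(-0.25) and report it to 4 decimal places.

-0.8204

Euler: u_{n+1} = u_n + h·f(s_n, u_n).
s=-0.900000, u=-1.300000: f=0.400000 → u ← -1.300000 + 0.13·0.400000 = -1.248000
s=-0.770000, u=-1.248000: f=0.532496 → u ← -1.248000 + 0.13·0.532496 = -1.178776
s=-0.640000, u=-1.178776: f=0.700488 → u ← -1.178776 + 0.13·0.700488 = -1.087712
s=-0.510000, u=-1.087712: f=0.906883 → u ← -1.087712 + 0.13·0.906883 = -0.969817
s=-0.380000, u=-0.969817: f=1.149454 → u ← -0.969817 + 0.13·1.149454 = -0.820388
u(-0.25) ≈ -0.8204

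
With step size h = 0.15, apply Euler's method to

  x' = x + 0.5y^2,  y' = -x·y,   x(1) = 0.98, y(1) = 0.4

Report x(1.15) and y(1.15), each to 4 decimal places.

Euler on (x,y): x_{n+1} = x_n + h·x', y_{n+1} = y_n + h·y'.
1.000000: (0.980000, 0.400000); f=(1.060000, -0.392000) → (1.139000, 0.341200)
(x(1.15), y(1.15)) ≈ (1.1390, 0.3412)

1.1390, 0.3412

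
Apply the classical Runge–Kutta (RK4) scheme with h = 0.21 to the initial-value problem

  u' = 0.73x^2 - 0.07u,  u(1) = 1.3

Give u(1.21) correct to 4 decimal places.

RK4: k1 = f(x_n, u_n); k2 = f(x_n + h/2, u_n + (h/2)·k1); k3 = f(x_n + h/2, u_n + (h/2)·k2); k4 = f(x_n + h, u_n + h·k3); u_{n+1} = u_n + (h/6)·(k1 + 2k2 + 2k3 + k4).
x=1.000000, u=1.300000:
  k1 = f(1.000000, 1.300000) = 0.639000
  k2 = f(1.105000, 1.367095) = 0.795652
  k3 = f(1.105000, 1.383543) = 0.794500
  k4 = f(1.210000, 1.466845) = 0.966114
  u ← 1.300000 + (0.21/6)·(k1 + 2k2 + 2k3 + k4) = 1.467490
u(1.21) ≈ 1.4675

1.4675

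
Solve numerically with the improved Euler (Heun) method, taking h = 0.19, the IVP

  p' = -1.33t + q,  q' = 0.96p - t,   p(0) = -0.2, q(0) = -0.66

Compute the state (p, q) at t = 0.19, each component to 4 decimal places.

Heun on (p,q): k1 = f(t_n, state_n); k2 = f(t_n + h, state_n + h·k1); state_{n+1} = state_n + (h/2)·(k1 + k2).
0.000000: (-0.200000, -0.660000)
  k1 = (-0.660000, -0.192000)
  predictor → (-0.325400, -0.696480)
  k2 = (-0.949180, -0.502384)
  → (-0.352872, -0.725966)
(p(0.19), q(0.19)) ≈ (-0.3529, -0.7260)

-0.3529, -0.7260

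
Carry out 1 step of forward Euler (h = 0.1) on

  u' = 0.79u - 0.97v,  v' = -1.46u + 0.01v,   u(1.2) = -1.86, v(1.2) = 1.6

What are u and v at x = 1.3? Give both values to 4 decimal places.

-2.1621, 1.8732

Euler on (u,v): u_{n+1} = u_n + h·u', v_{n+1} = v_n + h·v'.
1.200000: (-1.860000, 1.600000); f=(-3.021400, 2.731600) → (-2.162140, 1.873160)
(u(1.3), v(1.3)) ≈ (-2.1621, 1.8732)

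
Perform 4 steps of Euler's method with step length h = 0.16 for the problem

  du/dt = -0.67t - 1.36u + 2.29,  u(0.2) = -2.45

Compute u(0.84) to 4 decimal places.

-0.0156

Euler: u_{n+1} = u_n + h·f(t_n, u_n).
t=0.200000, u=-2.450000: f=5.488000 → u ← -2.450000 + 0.16·5.488000 = -1.571920
t=0.360000, u=-1.571920: f=4.186611 → u ← -1.571920 + 0.16·4.186611 = -0.902062
t=0.520000, u=-0.902062: f=3.168405 → u ← -0.902062 + 0.16·3.168405 = -0.395117
t=0.680000, u=-0.395117: f=2.371760 → u ← -0.395117 + 0.16·2.371760 = -0.015636
u(0.84) ≈ -0.0156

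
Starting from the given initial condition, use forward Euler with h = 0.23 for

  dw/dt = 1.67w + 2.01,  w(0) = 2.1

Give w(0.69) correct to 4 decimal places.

Euler: w_{n+1} = w_n + h·f(t_n, w_n).
t=0.000000, w=2.100000: f=5.517000 → w ← 2.100000 + 0.23·5.517000 = 3.368910
t=0.230000, w=3.368910: f=7.636080 → w ← 3.368910 + 0.23·7.636080 = 5.125208
t=0.460000, w=5.125208: f=10.569098 → w ← 5.125208 + 0.23·10.569098 = 7.556101
w(0.69) ≈ 7.5561

7.5561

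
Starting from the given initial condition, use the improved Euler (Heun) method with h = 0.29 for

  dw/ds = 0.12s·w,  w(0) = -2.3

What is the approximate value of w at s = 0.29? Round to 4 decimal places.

Heun: k1 = f(s_n, w_n); k2 = f(s_n + h, w_n + h·k1); w_{n+1} = w_n + (h/2)·(k1 + k2).
s=0.000000, w=-2.300000:
  k1 = f(0.000000, -2.300000) = 0.000000
  k2 = f(0.290000, -2.300000) = -0.080040
  w ← -2.300000 + (0.29/2)·(0.000000 + (-0.080040)) = -2.311606
w(0.29) ≈ -2.3116

-2.3116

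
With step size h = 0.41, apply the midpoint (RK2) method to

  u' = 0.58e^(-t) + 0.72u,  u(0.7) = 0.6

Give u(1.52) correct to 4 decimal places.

1.3029

Midpoint: k1 = f(t_n, u_n); k2 = f(t_n + h/2, u_n + (h/2)·k1); u_{n+1} = u_n + h·k2.
t=0.700000, u=0.600000:
  k1 = f(0.700000, 0.600000) = 0.720019
  k2 = f(0.905000, 0.747604) = 0.772909
  u ← 0.600000 + 0.41·0.772909 = 0.916893
t=1.110000, u=0.916893:
  k1 = f(1.110000, 0.916893) = 0.851307
  k2 = f(1.315000, 1.091411) = 0.941531
  u ← 0.916893 + 0.41·0.941531 = 1.302920
u(1.52) ≈ 1.3029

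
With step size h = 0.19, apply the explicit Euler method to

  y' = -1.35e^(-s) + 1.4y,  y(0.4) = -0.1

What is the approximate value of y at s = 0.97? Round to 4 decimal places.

-0.7761

Euler: y_{n+1} = y_n + h·f(s_n, y_n).
s=0.400000, y=-0.100000: f=-1.044932 → y ← -0.100000 + 0.19·(-1.044932) = -0.298537
s=0.590000, y=-0.298537: f=-1.166294 → y ← -0.298537 + 0.19·(-1.166294) = -0.520133
s=0.780000, y=-0.520133: f=-1.347034 → y ← -0.520133 + 0.19·(-1.347034) = -0.776069
y(0.97) ≈ -0.7761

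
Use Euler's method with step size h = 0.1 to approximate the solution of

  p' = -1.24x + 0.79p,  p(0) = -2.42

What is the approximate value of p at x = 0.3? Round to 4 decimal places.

Euler: p_{n+1} = p_n + h·f(x_n, p_n).
x=0.000000, p=-2.420000: f=-1.911800 → p ← -2.420000 + 0.1·(-1.911800) = -2.611180
x=0.100000, p=-2.611180: f=-2.186832 → p ← -2.611180 + 0.1·(-2.186832) = -2.829863
x=0.200000, p=-2.829863: f=-2.483592 → p ← -2.829863 + 0.1·(-2.483592) = -3.078222
p(0.3) ≈ -3.0782

-3.0782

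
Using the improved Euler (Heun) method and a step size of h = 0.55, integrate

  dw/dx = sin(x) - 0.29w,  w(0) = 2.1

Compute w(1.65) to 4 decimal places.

2.2013

Heun: k1 = f(x_n, w_n); k2 = f(x_n + h, w_n + h·k1); w_{n+1} = w_n + (h/2)·(k1 + k2).
x=0.000000, w=2.100000:
  k1 = f(0.000000, 2.100000) = -0.609000
  k2 = f(0.550000, 1.765050) = 0.010823
  w ← 2.100000 + (0.55/2)·(-0.609000 + 0.010823) = 1.935501
x=0.550000, w=1.935501:
  k1 = f(0.550000, 1.935501) = -0.038608
  k2 = f(1.100000, 1.914267) = 0.336070
  w ← 1.935501 + (0.55/2)·(-0.038608 + 0.336070) = 2.017303
x=1.100000, w=2.017303:
  k1 = f(1.100000, 2.017303) = 0.306189
  k2 = f(1.650000, 2.185707) = 0.363010
  w ← 2.017303 + (0.55/2)·(0.306189 + 0.363010) = 2.201333
w(1.65) ≈ 2.2013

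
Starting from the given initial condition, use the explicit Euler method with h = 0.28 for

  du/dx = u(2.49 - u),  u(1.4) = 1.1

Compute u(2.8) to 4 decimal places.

Euler: u_{n+1} = u_n + h·f(x_n, u_n).
x=1.400000, u=1.100000: f=1.529000 → u ← 1.100000 + 0.28·1.529000 = 1.528120
x=1.680000, u=1.528120: f=1.469868 → u ← 1.528120 + 0.28·1.469868 = 1.939683
x=1.960000, u=1.939683: f=1.067440 → u ← 1.939683 + 0.28·1.067440 = 2.238566
x=2.240000, u=2.238566: f=0.562851 → u ← 2.238566 + 0.28·0.562851 = 2.396165
x=2.520000, u=2.396165: f=0.224845 → u ← 2.396165 + 0.28·0.224845 = 2.459121
u(2.8) ≈ 2.4591

2.4591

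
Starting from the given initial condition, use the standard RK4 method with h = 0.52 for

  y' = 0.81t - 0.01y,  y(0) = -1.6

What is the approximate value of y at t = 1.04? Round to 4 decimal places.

RK4: k1 = f(t_n, y_n); k2 = f(t_n + h/2, y_n + (h/2)·k1); k3 = f(t_n + h/2, y_n + (h/2)·k2); k4 = f(t_n + h, y_n + h·k3); y_{n+1} = y_n + (h/6)·(k1 + 2k2 + 2k3 + k4).
t=0.000000, y=-1.600000:
  k1 = f(0.000000, -1.600000) = 0.016000
  k2 = f(0.260000, -1.595840) = 0.226558
  k3 = f(0.260000, -1.541095) = 0.226011
  k4 = f(0.520000, -1.482474) = 0.436025
  y ← -1.600000 + (0.52/6)·(k1 + 2k2 + 2k3 + k4) = -1.482379
t=0.520000, y=-1.482379:
  k1 = f(0.520000, -1.482379) = 0.436024
  k2 = f(0.780000, -1.369013) = 0.645490
  k3 = f(0.780000, -1.314552) = 0.644946
  k4 = f(1.040000, -1.147007) = 0.853870
  y ← -1.482379 + (0.52/6)·(k1 + 2k2 + 2k3 + k4) = -1.146913
y(1.04) ≈ -1.1469

-1.1469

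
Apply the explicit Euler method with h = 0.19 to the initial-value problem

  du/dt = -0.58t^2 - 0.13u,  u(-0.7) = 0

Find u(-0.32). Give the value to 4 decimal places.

Euler: u_{n+1} = u_n + h·f(t_n, u_n).
t=-0.700000, u=0.000000: f=-0.284200 → u ← 0.000000 + 0.19·(-0.284200) = -0.053998
t=-0.510000, u=-0.053998: f=-0.143838 → u ← -0.053998 + 0.19·(-0.143838) = -0.081327
u(-0.32) ≈ -0.0813

-0.0813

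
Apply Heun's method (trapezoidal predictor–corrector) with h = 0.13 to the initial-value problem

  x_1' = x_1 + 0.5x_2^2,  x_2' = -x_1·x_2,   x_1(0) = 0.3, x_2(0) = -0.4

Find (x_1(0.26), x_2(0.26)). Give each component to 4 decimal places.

Heun on (x_1,x_2): k1 = f(t_n, state_n); k2 = f(t_n + h, state_n + h·k1); state_{n+1} = state_n + (h/2)·(k1 + k2).
0.000000: (0.300000, -0.400000)
  k1 = (0.380000, 0.120000)
  predictor → (0.349400, -0.384400)
  k2 = (0.423282, 0.134309)
  → (0.352213, -0.383470)
0.130000: (0.352213, -0.383470)
  k1 = (0.425738, 0.135063)
  predictor → (0.407559, -0.365912)
  k2 = (0.474505, 0.149131)
  → (0.410729, -0.364997)
(x_1(0.26), x_2(0.26)) ≈ (0.4107, -0.3650)

0.4107, -0.3650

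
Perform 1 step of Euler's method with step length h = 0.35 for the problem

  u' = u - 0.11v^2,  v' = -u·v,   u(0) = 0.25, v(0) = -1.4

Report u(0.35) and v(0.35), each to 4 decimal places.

0.2620, -1.2775

Euler on (u,v): u_{n+1} = u_n + h·u', v_{n+1} = v_n + h·v'.
0.000000: (0.250000, -1.400000); f=(0.034400, 0.350000) → (0.262040, -1.277500)
(u(0.35), v(0.35)) ≈ (0.2620, -1.2775)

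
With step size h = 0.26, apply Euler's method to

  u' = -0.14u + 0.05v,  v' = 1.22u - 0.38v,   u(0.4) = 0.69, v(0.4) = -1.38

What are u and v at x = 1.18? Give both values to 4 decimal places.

0.5785, -0.4538

Euler on (u,v): u_{n+1} = u_n + h·u', v_{n+1} = v_n + h·v'.
0.400000: (0.690000, -1.380000); f=(-0.165600, 1.366200) → (0.646944, -1.024788)
0.660000: (0.646944, -1.024788); f=(-0.141812, 1.178691) → (0.610073, -0.718328)
0.920000: (0.610073, -0.718328); f=(-0.121327, 1.017254) → (0.578528, -0.453842)
(u(1.18), v(1.18)) ≈ (0.5785, -0.4538)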